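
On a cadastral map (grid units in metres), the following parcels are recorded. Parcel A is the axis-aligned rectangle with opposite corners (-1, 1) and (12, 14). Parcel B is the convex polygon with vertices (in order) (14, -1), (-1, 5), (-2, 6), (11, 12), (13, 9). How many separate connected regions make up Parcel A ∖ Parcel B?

Parcel A ∖ Parcel B splits into 2 disjoint pieces (area 59.9808, area 20).

2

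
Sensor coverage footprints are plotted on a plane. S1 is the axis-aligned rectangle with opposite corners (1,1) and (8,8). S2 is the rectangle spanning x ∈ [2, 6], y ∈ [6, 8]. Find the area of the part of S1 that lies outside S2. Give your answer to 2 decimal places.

|S1∩S2|: x∈[2,6], y∈[6,8] → 4·2 = 8.
|S1| = 49.
|S1 ∖ S2| = |S1| − |S1∩S2| = 49 − 8 = 41.00.

41.00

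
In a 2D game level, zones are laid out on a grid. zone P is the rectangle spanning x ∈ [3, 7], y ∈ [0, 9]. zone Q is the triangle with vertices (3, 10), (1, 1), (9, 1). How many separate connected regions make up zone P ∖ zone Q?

2

zone P ∖ zone Q splits into 2 disjoint pieces (area 4, area 8.3333).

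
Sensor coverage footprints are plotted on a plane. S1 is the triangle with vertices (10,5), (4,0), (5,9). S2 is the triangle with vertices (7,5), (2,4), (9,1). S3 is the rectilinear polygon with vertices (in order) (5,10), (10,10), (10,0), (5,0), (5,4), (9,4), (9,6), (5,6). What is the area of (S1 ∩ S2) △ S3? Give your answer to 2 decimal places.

|S1 ∩ S2| = 6.963.
|(S1 ∩ S2) ∩ S3| = 4.1178.
|(S1 ∩ S2) △ S3| = 6.963 + 42 − 8.2355 = 40.73.

40.73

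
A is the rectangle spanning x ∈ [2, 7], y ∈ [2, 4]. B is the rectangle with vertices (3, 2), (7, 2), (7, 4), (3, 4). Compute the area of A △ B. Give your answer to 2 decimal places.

2.00

|A∩B|: x∈[3,7], y∈[2,4] → 4·2 = 8.
|A △ B| = |A| + |B| − 2·|A∩B| = 10 + 8 − 16 = 2.00.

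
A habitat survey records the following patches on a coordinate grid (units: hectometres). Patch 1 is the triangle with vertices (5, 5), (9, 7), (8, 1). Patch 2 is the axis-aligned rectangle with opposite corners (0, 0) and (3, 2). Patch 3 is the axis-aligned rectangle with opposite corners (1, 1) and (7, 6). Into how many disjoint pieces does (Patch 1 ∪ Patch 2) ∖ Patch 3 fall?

2

(Patch 1 ∪ Patch 2) ∖ Patch 3 splits into 2 disjoint pieces (area 7.3333, area 4).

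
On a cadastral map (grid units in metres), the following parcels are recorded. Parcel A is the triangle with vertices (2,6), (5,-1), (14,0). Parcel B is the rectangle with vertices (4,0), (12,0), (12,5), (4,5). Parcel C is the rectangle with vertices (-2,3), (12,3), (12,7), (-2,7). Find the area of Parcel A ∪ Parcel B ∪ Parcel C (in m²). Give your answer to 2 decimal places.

86.31

By inclusion–exclusion:
Individual areas: |Parcel A| = 33, |Parcel B| = 40, |Parcel C| = 56.
|Parcel A∩Parcel B| = 23.619.
|Parcel A∩Parcel C| = 7.0714.
|Parcel B∩Parcel C|: x∈[4,12], y∈[3,5] → 8·2 = 16.
|Parcel A∩Parcel B∩Parcel C| = 4.
|Parcel A ∪ Parcel B ∪ Parcel C| = 129 − 46.6905 + 4 = 86.31.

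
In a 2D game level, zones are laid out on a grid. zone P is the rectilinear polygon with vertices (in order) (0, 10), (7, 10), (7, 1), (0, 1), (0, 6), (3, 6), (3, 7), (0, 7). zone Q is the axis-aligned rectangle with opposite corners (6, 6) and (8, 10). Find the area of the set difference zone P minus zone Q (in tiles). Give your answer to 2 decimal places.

|zone P| = 60, |zone P∩zone Q| = 4.
|zone P ∖ zone Q| = |zone P| − |zone P∩zone Q| = 60 − 4 = 56.00.

56.00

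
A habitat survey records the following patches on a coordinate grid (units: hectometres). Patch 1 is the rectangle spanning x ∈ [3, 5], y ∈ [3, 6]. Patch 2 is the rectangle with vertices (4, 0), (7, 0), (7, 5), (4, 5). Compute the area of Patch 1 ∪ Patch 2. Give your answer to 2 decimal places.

By inclusion–exclusion:
Individual areas: |Patch 1| = 6, |Patch 2| = 15.
|Patch 1∩Patch 2|: x∈[4,5], y∈[3,5] → 1·2 = 2.
|Patch 1 ∪ Patch 2| = 21 − 2 = 19.00.

19.00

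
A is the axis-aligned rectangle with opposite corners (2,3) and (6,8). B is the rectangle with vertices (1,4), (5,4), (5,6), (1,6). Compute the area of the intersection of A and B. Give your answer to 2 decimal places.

6.00

|A∩B|: x∈[2,5], y∈[4,6] → 3·2 = 6.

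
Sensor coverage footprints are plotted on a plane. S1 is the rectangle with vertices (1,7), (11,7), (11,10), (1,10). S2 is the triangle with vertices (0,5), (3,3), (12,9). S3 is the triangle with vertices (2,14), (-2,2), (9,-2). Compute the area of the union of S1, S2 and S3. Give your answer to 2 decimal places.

By inclusion–exclusion:
Individual areas: |S1| = 30, |S2| = 18, |S3| = 74.
|S1∩S2| = 2.8333.
|S1∩S3| = 10.2188.
|S2∩S3| = 11.1268.
|S1∩S2∩S3| = 0.
|S1 ∪ S2 ∪ S3| = 122 − 24.1789 + 0 = 97.82.

97.82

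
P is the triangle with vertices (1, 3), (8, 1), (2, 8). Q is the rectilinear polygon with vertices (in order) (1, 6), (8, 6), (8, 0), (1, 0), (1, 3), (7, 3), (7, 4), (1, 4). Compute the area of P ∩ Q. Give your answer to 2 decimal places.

11.63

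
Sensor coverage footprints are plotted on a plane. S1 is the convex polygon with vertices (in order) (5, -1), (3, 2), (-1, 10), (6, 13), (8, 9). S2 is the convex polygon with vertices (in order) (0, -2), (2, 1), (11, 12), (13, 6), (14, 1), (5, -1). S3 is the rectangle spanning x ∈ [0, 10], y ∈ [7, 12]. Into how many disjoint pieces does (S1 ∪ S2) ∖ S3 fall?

(S1 ∪ S2) ∖ S3 splits into 3 disjoint pieces (area 1.2143, area 1.4167, area 96.2423).

3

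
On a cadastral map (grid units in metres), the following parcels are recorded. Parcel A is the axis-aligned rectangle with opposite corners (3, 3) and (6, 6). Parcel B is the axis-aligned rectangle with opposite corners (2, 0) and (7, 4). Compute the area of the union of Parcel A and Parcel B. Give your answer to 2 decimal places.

By inclusion–exclusion:
Individual areas: |Parcel A| = 9, |Parcel B| = 20.
|Parcel A∩Parcel B|: x∈[3,6], y∈[3,4] → 3·1 = 3.
|Parcel A ∪ Parcel B| = 29 − 3 = 26.00.

26.00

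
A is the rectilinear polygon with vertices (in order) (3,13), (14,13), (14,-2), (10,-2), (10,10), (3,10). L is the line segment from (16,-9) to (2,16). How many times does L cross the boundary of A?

The segment meets the boundary at (3.68,13), (5.36,10), (10,1.714), (12.08,-2).

4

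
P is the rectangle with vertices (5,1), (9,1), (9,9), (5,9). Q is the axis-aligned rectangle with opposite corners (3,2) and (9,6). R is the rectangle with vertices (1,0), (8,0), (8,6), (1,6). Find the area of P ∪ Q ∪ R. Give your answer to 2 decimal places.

59.00

By inclusion–exclusion:
Individual areas: |P| = 32, |Q| = 24, |R| = 42.
|P∩Q|: x∈[5,9], y∈[2,6] → 4·4 = 16.
|P∩R|: x∈[5,8], y∈[1,6] → 3·5 = 15.
|Q∩R|: x∈[3,8], y∈[2,6] → 5·4 = 20.
|P∩Q∩R| = 12.
|P ∪ Q ∪ R| = 98 − 51 + 12 = 59.00.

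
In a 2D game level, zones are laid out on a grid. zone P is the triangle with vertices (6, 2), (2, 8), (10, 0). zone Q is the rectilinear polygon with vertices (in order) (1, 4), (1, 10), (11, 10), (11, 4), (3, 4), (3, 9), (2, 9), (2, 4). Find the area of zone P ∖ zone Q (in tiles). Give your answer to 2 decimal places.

5.58

|zone P| = 8, |zone P∩zone Q| = 2.4167.
|zone P ∖ zone Q| = |zone P| − |zone P∩zone Q| = 8 − 2.4167 = 5.58.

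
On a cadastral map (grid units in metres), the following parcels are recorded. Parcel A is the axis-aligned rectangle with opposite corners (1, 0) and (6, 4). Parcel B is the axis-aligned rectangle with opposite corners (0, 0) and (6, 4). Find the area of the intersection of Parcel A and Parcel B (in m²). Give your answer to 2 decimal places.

20.00

|Parcel A∩Parcel B|: x∈[1,6], y∈[0,4] → 5·4 = 20.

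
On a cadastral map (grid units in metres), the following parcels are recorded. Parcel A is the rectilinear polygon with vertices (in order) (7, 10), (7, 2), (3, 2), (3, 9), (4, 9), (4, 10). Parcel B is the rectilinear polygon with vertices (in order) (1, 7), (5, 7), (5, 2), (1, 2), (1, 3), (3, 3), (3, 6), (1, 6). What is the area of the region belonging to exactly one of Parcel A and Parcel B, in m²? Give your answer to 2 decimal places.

|Parcel A| = 31, |Parcel B| = 14, |Parcel A∩Parcel B| = 10.
|Parcel A △ Parcel B| = |Parcel A| + |Parcel B| − 2·|Parcel A∩Parcel B| = 31 + 14 − 20 = 25.00.

25.00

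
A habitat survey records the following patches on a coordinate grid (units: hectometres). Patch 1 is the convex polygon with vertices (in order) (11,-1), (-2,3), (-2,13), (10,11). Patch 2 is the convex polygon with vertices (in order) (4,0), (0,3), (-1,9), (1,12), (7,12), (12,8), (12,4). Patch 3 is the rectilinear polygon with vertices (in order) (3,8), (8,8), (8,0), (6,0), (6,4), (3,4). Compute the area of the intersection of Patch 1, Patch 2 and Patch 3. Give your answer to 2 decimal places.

The intersection is the polygon with vertices (6,1), (6,4), (3,4), (3,8), (8,8), (8,2).
By the shoelace formula its area is 25.00.

25.00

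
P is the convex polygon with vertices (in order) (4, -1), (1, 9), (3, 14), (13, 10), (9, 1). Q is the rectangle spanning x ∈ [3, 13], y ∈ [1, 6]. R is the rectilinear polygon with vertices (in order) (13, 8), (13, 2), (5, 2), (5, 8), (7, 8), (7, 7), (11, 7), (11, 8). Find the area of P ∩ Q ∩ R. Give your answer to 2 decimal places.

21.33

The intersection is the polygon with vertices (11.222,6), (9.444,2), (5,2), (5,6).
By the shoelace formula its area is 21.33.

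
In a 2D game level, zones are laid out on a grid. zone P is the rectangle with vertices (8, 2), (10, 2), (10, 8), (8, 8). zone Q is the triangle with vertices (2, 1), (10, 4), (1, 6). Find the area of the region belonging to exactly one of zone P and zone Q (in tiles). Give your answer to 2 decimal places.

31.11

|zone P| = 12, |zone Q| = 21.5, |zone P∩zone Q| = 1.1944.
|zone P △ zone Q| = |zone P| + |zone Q| − 2·|zone P∩zone Q| = 12 + 21.5 − 2.3889 = 31.11.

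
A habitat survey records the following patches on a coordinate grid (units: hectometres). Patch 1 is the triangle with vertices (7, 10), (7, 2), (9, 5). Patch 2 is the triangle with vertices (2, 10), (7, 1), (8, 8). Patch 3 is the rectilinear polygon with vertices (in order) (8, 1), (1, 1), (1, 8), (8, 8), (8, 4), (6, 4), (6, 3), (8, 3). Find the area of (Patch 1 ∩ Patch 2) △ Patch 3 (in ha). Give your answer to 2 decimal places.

44.50

|Patch 1 ∩ Patch 2| = 3.5312.
|(Patch 1 ∩ Patch 2) ∩ Patch 3| = 3.0151.
|(Patch 1 ∩ Patch 2) △ Patch 3| = 3.5312 + 47 − 6.0302 = 44.50.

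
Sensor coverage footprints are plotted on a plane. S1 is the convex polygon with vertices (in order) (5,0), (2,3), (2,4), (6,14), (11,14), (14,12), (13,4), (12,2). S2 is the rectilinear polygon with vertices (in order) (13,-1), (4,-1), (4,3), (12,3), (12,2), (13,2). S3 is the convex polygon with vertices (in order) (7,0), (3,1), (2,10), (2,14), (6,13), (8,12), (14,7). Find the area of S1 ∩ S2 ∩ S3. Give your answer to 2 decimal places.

11.80

The intersection is the polygon with vertices (4,3), (10,3), (7.8,0.8), (5.933,0.267), (4.333,0.667), (4,1).
By the shoelace formula its area is 11.80.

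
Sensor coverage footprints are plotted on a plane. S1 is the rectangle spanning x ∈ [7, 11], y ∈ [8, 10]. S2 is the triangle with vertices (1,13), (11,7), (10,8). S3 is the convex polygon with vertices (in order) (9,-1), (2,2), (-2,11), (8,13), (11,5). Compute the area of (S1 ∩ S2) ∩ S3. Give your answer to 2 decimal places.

The region (S1 ∩ S2) ∩ S3 is the polygon with vertices (9.842,8.088), (9.875,8), (9.333,8), (7,9.4), (7,9.667).
By the shoelace formula its area is 0.86.

0.86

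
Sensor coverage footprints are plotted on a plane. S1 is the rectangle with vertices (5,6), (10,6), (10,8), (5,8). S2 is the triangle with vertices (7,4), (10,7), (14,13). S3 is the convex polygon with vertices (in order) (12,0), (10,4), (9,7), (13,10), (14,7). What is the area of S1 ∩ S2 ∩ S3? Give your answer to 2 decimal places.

0.60

The intersection is the polygon with vertices (9.25,6.25), (9.1,6.7), (9.8,7.6), (10,7.75), (10,7).
By the shoelace formula its area is 0.60.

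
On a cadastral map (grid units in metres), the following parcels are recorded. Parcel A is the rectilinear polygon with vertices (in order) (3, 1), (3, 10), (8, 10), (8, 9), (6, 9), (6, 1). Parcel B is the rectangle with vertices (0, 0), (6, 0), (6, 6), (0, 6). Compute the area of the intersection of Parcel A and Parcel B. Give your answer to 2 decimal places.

The intersection is the polygon with vertices (3,6), (6,6), (6,1), (3,1).
By the shoelace formula its area is 15.00.

15.00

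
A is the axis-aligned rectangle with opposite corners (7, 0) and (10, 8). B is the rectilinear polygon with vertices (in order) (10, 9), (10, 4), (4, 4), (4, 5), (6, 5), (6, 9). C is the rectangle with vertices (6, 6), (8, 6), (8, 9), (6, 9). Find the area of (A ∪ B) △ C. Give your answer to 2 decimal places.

|A ∪ B| = 34.
|(A ∪ B) ∩ C| = 6.
|(A ∪ B) △ C| = 34 + 6 − 12 = 28.00.

28.00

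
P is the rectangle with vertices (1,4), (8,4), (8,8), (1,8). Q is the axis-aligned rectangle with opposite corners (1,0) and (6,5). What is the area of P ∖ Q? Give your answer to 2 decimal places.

23.00

|P∩Q|: x∈[1,6], y∈[4,5] → 5·1 = 5.
|P| = 28.
|P ∖ Q| = |P| − |P∩Q| = 28 − 5 = 23.00.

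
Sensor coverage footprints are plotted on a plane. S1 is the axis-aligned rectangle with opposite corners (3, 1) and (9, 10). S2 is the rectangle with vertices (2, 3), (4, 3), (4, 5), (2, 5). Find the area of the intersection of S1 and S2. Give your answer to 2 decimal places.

|S1∩S2|: x∈[3,4], y∈[3,5] → 1·2 = 2.

2.00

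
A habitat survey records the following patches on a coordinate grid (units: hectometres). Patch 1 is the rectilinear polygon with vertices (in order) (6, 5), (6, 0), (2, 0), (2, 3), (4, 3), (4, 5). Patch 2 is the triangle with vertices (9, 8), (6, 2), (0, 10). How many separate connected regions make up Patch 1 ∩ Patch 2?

Patch 1 ∩ Patch 2 is a single connected region.

1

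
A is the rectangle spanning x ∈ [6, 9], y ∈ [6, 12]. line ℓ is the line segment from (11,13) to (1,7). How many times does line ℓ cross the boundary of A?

The segment meets the boundary at (6,10), (9,11.8).

2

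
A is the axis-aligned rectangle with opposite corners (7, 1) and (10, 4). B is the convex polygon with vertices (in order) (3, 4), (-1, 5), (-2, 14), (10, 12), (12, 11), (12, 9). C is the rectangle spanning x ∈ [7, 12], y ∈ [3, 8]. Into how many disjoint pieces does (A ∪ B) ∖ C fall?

(A ∪ B) ∖ C splits into 2 disjoint pieces (area 6, area 90.1556).

2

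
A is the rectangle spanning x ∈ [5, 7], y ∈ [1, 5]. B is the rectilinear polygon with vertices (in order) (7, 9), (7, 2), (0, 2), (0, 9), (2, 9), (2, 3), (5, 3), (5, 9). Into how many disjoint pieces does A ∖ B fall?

1

A ∖ B is a single connected region.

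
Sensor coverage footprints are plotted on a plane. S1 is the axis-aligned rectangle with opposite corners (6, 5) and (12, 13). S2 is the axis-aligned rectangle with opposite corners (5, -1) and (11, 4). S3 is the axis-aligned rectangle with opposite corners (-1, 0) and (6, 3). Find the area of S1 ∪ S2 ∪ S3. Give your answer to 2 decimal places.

By inclusion–exclusion:
Individual areas: |S1| = 48, |S2| = 30, |S3| = 21.
|S1∩S2| = 0 (no overlap).
|S1∩S3| = 0 (no overlap).
|S2∩S3|: x∈[5,6], y∈[0,3] → 1·3 = 3.
|S1∩S2∩S3| = 0.
|S1 ∪ S2 ∪ S3| = 99 − 3 + 0 = 96.00.

96.00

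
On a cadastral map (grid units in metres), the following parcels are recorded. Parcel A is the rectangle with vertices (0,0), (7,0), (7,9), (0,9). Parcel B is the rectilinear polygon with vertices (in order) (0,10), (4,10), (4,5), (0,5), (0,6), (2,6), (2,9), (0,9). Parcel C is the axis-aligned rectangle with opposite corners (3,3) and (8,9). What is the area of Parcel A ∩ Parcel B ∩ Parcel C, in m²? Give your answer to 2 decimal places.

The intersection is the polygon with vertices (4,5), (3,5), (3,9), (4,9).
By the shoelace formula its area is 4.00.

4.00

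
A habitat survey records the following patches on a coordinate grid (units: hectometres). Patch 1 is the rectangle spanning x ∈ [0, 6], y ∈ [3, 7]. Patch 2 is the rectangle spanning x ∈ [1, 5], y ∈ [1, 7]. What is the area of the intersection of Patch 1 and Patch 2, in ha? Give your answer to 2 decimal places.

16.00

|Patch 1∩Patch 2|: x∈[1,5], y∈[3,7] → 4·4 = 16.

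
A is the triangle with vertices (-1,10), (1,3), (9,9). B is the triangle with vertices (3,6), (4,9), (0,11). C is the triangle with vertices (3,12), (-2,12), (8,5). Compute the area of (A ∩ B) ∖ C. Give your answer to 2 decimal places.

3.97

|A ∩ B| = 5.8737.
|(A ∩ B) ∩ C| = 1.9012.
|(A ∩ B) ∖ C| = 5.8737 − 1.9012 = 3.97.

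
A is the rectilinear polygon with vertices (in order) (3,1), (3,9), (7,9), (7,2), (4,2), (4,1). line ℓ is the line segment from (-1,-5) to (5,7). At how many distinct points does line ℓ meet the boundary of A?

1

The segment meets the boundary at (3,3).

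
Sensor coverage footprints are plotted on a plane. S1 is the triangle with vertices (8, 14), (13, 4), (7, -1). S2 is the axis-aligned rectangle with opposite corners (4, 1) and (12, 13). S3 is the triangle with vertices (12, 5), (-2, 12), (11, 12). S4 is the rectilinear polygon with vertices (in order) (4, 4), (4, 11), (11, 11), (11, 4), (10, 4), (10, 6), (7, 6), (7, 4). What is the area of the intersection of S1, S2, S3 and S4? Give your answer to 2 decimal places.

The intersection is the polygon with vertices (11,8), (11,5.5), (10,6), (7.548,7.226), (7.8,11), (9.5,11).
By the shoelace formula its area is 13.28.

13.28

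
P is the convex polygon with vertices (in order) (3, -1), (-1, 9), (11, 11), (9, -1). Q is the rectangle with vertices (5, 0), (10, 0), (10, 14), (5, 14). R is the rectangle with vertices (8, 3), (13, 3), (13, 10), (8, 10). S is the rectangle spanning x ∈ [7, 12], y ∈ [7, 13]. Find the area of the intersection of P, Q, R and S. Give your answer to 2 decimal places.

The intersection is the polygon with vertices (8,10), (10,10), (10,7), (8,7).
By the shoelace formula its area is 6.00.

6.00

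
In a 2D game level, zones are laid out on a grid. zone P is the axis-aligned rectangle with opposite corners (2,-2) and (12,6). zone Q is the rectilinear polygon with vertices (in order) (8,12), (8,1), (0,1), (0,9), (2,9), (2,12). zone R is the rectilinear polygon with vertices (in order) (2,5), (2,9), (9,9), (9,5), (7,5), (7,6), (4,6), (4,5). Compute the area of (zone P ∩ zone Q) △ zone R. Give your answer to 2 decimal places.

49.00

|zone P ∩ zone Q| = 30.
|(zone P ∩ zone Q) ∩ zone R| = 3.
|(zone P ∩ zone Q) △ zone R| = 30 + 25 − 6 = 49.00.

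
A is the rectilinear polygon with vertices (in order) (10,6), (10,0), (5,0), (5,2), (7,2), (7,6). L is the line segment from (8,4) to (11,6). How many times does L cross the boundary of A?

1

The segment meets the boundary at (10,5.333).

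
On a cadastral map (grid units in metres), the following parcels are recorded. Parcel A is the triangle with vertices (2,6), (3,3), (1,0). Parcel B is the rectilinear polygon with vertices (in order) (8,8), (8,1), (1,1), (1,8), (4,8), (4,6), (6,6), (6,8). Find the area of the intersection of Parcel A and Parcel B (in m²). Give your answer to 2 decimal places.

The intersection is the polygon with vertices (3,3), (1.667,1), (1.167,1), (2,6).
By the shoelace formula its area is 4.25.

4.25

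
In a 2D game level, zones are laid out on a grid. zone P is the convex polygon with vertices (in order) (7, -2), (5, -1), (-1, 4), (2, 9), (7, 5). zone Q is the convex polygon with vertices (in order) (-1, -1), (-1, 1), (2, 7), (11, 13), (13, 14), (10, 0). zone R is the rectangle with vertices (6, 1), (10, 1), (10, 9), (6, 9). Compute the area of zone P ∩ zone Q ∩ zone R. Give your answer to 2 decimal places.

The intersection is the polygon with vertices (7,5), (7,1), (6,1), (6,5.8).
By the shoelace formula its area is 4.40.

4.40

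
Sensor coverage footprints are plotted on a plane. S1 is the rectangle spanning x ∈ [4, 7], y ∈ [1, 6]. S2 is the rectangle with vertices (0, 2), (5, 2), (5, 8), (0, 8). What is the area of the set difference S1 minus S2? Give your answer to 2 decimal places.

|S1∩S2|: x∈[4,5], y∈[2,6] → 1·4 = 4.
|S1| = 15.
|S1 ∖ S2| = |S1| − |S1∩S2| = 15 − 4 = 11.00.

11.00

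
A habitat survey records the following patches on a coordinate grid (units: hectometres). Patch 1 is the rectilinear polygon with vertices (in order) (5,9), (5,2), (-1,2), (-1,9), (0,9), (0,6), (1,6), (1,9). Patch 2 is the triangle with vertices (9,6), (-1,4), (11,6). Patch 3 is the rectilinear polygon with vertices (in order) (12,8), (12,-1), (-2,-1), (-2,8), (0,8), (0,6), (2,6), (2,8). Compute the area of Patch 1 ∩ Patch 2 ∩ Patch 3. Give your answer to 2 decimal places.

0.60

The intersection is the polygon with vertices (-1,4), (5,5.2), (5,5).
By the shoelace formula its area is 0.60.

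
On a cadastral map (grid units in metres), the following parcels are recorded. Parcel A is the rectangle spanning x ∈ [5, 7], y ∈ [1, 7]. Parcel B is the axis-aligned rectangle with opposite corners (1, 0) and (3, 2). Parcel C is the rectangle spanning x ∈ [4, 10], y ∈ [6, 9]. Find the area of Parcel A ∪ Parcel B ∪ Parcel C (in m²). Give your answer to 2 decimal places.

32.00

By inclusion–exclusion:
Individual areas: |Parcel A| = 12, |Parcel B| = 4, |Parcel C| = 18.
|Parcel A∩Parcel B| = 0 (no overlap).
|Parcel A∩Parcel C|: x∈[5,7], y∈[6,7] → 2·1 = 2.
|Parcel B∩Parcel C| = 0 (no overlap).
|Parcel A∩Parcel B∩Parcel C| = 0.
|Parcel A ∪ Parcel B ∪ Parcel C| = 34 − 2 + 0 = 32.00.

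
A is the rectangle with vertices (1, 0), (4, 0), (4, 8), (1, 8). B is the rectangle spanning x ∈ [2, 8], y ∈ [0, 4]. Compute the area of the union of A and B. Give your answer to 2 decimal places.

By inclusion–exclusion:
Individual areas: |A| = 24, |B| = 24.
|A∩B|: x∈[2,4], y∈[0,4] → 2·4 = 8.
|A ∪ B| = 48 − 8 = 40.00.

40.00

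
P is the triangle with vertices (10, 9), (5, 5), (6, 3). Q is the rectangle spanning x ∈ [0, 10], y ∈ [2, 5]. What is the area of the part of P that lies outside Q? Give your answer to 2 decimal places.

4.67

|P| = 7, |P∩Q| = 2.3333.
|P ∖ Q| = |P| − |P∩Q| = 7 − 2.3333 = 4.67.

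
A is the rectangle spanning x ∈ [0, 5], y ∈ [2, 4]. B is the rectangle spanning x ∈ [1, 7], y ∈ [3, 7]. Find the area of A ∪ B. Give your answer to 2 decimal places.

By inclusion–exclusion:
Individual areas: |A| = 10, |B| = 24.
|A∩B|: x∈[1,5], y∈[3,4] → 4·1 = 4.
|A ∪ B| = 34 − 4 = 30.00.

30.00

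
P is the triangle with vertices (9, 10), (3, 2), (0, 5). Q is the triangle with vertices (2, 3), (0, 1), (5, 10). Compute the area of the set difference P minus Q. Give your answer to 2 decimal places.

|P| = 21, |P∩Q| = 2.2619.
|P ∖ Q| = |P| − |P∩Q| = 21 − 2.2619 = 18.74.

18.74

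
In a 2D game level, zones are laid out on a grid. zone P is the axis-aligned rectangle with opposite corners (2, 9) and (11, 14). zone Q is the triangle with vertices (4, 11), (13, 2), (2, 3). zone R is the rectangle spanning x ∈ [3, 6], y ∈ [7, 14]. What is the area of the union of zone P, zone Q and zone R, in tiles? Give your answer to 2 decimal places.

By inclusion–exclusion:
Individual areas: |zone P| = 45, |zone Q| = 45, |zone R| = 21.
|zone P∩zone Q| = 2.5.
|zone P∩zone R|: x∈[3,6], y∈[9,14] → 3·5 = 15.
|zone Q∩zone R| = 8.
|zone P∩zone Q∩zone R| = 2.5.
|zone P ∪ zone Q ∪ zone R| = 111 − 25.5 + 2.5 = 88.00.

88.00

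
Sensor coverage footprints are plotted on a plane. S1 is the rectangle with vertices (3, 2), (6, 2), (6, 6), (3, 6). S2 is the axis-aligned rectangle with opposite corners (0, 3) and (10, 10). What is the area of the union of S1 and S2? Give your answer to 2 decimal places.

73.00

By inclusion–exclusion:
Individual areas: |S1| = 12, |S2| = 70.
|S1∩S2|: x∈[3,6], y∈[3,6] → 3·3 = 9.
|S1 ∪ S2| = 82 − 9 = 73.00.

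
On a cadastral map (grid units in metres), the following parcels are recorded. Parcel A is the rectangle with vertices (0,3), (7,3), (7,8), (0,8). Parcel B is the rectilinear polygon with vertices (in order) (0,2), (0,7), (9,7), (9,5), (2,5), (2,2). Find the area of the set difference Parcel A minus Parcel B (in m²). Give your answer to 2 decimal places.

|Parcel A| = 35, |Parcel A∩Parcel B| = 18.
|Parcel A ∖ Parcel B| = |Parcel A| − |Parcel A∩Parcel B| = 35 − 18 = 17.00.

17.00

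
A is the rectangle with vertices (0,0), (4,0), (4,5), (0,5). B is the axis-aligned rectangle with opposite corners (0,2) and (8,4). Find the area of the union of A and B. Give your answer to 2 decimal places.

28.00

By inclusion–exclusion:
Individual areas: |A| = 20, |B| = 16.
|A∩B|: x∈[0,4], y∈[2,4] → 4·2 = 8.
|A ∪ B| = 36 − 8 = 28.00.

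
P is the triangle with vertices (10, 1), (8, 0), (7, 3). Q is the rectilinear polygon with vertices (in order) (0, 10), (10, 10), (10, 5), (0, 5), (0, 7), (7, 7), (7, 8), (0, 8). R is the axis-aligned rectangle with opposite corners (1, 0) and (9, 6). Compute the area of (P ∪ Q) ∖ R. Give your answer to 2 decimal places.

|P ∪ Q| = 46.5.
|(P ∪ Q) ∩ R| = 10.9167.
|(P ∪ Q) ∖ R| = 46.5 − 10.9167 = 35.58.

35.58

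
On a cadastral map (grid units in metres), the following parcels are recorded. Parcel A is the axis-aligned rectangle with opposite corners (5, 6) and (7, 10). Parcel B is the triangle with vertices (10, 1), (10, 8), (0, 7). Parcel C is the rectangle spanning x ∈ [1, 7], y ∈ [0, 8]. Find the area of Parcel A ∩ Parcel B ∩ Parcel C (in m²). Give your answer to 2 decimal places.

The intersection is the polygon with vertices (5,6), (5,7.5), (7,7.7), (7,6).
By the shoelace formula its area is 3.20.

3.20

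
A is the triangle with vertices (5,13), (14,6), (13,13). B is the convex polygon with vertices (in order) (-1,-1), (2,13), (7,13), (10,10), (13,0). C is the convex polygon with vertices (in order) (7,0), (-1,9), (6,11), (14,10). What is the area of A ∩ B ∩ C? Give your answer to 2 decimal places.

1.49

The intersection is the polygon with vertices (10,10), (10.348,8.841), (7.872,10.766), (9.429,10.571).
By the shoelace formula its area is 1.49.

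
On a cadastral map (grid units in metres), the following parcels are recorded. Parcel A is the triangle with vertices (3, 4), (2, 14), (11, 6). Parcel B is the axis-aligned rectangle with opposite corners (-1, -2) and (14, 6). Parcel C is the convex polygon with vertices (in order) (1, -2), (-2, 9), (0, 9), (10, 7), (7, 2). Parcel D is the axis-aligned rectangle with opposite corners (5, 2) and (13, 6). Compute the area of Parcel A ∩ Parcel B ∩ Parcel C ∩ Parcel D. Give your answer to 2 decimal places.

4.12

The intersection is the polygon with vertices (9.118,5.529), (5,4.5), (5,6), (9.4,6).
By the shoelace formula its area is 4.12.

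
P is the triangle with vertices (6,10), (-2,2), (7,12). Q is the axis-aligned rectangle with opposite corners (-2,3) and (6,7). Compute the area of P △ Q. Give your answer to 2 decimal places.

|P| = 4, |Q| = 32, |P∩Q| = 1.2.
|P △ Q| = |P| + |Q| − 2·|P∩Q| = 4 + 32 − 2.4 = 33.60.

33.60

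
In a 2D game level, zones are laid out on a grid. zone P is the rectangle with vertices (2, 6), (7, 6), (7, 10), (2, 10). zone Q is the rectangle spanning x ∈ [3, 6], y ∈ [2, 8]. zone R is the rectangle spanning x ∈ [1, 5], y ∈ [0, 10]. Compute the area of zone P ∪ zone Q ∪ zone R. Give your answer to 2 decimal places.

52.00

By inclusion–exclusion:
Individual areas: |zone P| = 20, |zone Q| = 18, |zone R| = 40.
|zone P∩zone Q|: x∈[3,6], y∈[6,8] → 3·2 = 6.
|zone P∩zone R|: x∈[2,5], y∈[6,10] → 3·4 = 12.
|zone Q∩zone R|: x∈[3,5], y∈[2,8] → 2·6 = 12.
|zone P∩zone Q∩zone R| = 4.
|zone P ∪ zone Q ∪ zone R| = 78 − 30 + 4 = 52.00.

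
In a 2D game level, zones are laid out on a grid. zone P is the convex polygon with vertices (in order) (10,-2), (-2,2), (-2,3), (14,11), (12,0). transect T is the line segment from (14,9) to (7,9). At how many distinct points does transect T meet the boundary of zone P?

2

The segment meets the boundary at (10,9), (13.636,9).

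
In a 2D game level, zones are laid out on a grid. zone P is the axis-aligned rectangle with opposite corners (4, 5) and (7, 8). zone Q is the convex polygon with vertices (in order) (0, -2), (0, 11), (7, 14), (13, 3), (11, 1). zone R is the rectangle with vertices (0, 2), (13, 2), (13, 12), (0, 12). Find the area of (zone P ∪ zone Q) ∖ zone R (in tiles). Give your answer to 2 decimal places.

33.76

|zone P ∪ zone Q| = 140.
|(zone P ∪ zone Q) ∩ zone R| = 106.2424.
|(zone P ∪ zone Q) ∖ zone R| = 140 − 106.2424 = 33.76.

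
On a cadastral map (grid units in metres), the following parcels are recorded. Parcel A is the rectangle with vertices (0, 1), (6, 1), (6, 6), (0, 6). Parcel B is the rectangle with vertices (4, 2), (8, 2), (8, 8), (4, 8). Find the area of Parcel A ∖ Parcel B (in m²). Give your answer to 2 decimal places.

22.00

|Parcel A∩Parcel B|: x∈[4,6], y∈[2,6] → 2·4 = 8.
|Parcel A| = 30.
|Parcel A ∖ Parcel B| = |Parcel A| − |Parcel A∩Parcel B| = 30 − 8 = 22.00.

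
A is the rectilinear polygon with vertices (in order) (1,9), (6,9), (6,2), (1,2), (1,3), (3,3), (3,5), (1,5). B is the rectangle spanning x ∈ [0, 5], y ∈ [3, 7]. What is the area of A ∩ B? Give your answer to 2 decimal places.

12.00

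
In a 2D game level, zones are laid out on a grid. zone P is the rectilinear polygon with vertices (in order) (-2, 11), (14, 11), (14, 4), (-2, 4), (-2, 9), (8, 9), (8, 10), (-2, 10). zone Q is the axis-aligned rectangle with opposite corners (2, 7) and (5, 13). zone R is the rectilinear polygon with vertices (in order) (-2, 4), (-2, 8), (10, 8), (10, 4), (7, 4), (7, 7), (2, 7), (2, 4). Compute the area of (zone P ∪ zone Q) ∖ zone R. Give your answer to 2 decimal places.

78.00

|zone P ∪ zone Q| = 111.
|(zone P ∪ zone Q) ∩ zone R| = 33.
|(zone P ∪ zone Q) ∖ zone R| = 111 − 33 = 78.00.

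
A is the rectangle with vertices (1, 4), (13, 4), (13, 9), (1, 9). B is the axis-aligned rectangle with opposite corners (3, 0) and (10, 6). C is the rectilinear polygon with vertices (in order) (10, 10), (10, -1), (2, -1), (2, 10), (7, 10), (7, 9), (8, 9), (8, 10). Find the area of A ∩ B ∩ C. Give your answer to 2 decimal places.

14.00

The intersection is the polygon with vertices (3,6), (10,6), (10,4), (3,4).
By the shoelace formula its area is 14.00.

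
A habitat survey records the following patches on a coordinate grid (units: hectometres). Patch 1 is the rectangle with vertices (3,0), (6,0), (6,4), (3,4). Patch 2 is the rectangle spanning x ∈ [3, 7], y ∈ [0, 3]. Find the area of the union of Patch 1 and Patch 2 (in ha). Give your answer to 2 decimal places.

15.00

By inclusion–exclusion:
Individual areas: |Patch 1| = 12, |Patch 2| = 12.
|Patch 1∩Patch 2|: x∈[3,6], y∈[0,3] → 3·3 = 9.
|Patch 1 ∪ Patch 2| = 24 − 9 = 15.00.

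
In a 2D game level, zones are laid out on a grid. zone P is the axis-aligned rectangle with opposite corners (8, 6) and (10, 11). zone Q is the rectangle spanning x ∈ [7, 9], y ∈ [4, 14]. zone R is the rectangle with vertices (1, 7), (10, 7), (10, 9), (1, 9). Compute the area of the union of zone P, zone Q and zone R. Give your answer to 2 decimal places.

By inclusion–exclusion:
Individual areas: |zone P| = 10, |zone Q| = 20, |zone R| = 18.
|zone P∩zone Q|: x∈[8,9], y∈[6,11] → 1·5 = 5.
|zone P∩zone R|: x∈[8,10], y∈[7,9] → 2·2 = 4.
|zone Q∩zone R|: x∈[7,9], y∈[7,9] → 2·2 = 4.
|zone P∩zone Q∩zone R| = 2.
|zone P ∪ zone Q ∪ zone R| = 48 − 13 + 2 = 37.00.

37.00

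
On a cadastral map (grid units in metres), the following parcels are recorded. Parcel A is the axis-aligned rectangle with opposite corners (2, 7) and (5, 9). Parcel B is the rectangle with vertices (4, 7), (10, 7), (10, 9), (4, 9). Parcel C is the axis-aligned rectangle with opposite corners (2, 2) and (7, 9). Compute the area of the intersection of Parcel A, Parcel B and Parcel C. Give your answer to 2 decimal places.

The intersection is the polygon with vertices (4,7), (4,9), (5,9), (5,7).
By the shoelace formula its area is 2.00.

2.00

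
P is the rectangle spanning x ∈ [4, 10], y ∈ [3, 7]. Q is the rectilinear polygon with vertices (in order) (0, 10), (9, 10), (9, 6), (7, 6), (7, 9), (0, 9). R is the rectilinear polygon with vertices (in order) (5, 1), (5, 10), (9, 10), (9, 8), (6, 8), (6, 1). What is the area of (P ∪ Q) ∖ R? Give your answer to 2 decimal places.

27.00

|P ∪ Q| = 37.
|(P ∪ Q) ∩ R| = 10.
|(P ∪ Q) ∖ R| = 37 − 10 = 27.00.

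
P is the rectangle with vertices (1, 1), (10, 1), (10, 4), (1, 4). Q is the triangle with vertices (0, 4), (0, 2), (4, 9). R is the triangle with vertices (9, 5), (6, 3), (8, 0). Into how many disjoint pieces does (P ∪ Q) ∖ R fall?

(P ∪ Q) ∖ R splits into 2 disjoint pieces (area 4.5, area 21.0655).

2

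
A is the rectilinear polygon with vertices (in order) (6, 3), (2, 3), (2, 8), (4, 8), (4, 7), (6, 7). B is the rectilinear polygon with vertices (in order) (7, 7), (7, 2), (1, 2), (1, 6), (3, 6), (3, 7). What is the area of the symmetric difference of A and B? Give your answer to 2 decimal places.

|A| = 18, |B| = 28, |A∩B| = 15.
|A △ B| = |A| + |B| − 2·|A∩B| = 18 + 28 − 30 = 16.00.

16.00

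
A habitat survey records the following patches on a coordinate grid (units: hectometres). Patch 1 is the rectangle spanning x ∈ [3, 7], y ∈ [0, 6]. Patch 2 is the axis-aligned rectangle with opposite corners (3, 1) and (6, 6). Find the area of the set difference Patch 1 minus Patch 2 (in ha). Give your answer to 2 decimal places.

|Patch 1∩Patch 2|: x∈[3,6], y∈[1,6] → 3·5 = 15.
|Patch 1| = 24.
|Patch 1 ∖ Patch 2| = |Patch 1| − |Patch 1∩Patch 2| = 24 − 15 = 9.00.

9.00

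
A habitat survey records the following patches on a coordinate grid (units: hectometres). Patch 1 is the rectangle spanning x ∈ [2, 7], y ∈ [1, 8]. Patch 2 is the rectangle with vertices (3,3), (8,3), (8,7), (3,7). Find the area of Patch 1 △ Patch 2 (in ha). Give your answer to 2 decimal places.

|Patch 1∩Patch 2|: x∈[3,7], y∈[3,7] → 4·4 = 16.
|Patch 1 △ Patch 2| = |Patch 1| + |Patch 2| − 2·|Patch 1∩Patch 2| = 35 + 20 − 32 = 23.00.

23.00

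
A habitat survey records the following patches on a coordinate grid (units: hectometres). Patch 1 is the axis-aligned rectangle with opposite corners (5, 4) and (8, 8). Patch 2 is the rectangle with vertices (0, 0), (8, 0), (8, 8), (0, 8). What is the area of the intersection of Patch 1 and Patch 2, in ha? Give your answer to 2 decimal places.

|Patch 1∩Patch 2|: x∈[5,8], y∈[4,8] → 3·4 = 12.

12.00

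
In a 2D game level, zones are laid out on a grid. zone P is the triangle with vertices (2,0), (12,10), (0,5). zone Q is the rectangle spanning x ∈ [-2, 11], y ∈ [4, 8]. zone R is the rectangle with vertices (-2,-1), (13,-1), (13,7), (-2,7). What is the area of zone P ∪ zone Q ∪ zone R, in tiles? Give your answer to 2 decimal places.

135.80

By inclusion–exclusion:
Individual areas: |zone P| = 35, |zone Q| = 52, |zone R| = 120.
|zone P∩zone Q| = 21.
|zone P∩zone R| = 28.7.
|zone Q∩zone R|: x∈[-2,11], y∈[4,7] → 13·3 = 39.
|zone P∩zone Q∩zone R| = 17.5.
|zone P ∪ zone Q ∪ zone R| = 207 − 88.7 + 17.5 = 135.80.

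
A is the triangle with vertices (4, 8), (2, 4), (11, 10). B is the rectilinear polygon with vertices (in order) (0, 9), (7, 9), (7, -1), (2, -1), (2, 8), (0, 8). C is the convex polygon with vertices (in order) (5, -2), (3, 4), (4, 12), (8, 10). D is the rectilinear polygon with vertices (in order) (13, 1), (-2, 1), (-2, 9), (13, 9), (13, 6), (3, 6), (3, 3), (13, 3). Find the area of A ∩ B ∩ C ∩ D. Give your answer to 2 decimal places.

6.87

The intersection is the polygon with vertices (7,7.333), (5,6), (3.25,6), (3.333,6.667), (4,8), (7,8.857).
By the shoelace formula its area is 6.87.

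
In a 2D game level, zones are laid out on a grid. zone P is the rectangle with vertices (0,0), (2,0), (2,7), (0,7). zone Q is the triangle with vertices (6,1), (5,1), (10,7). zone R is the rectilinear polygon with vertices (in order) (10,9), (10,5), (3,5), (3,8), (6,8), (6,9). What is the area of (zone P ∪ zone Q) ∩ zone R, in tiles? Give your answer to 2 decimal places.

0.33

The region (zone P ∪ zone Q) ∩ zone R is the polygon with vertices (10,7), (8.667,5), (8.333,5).
By the shoelace formula its area is 0.33.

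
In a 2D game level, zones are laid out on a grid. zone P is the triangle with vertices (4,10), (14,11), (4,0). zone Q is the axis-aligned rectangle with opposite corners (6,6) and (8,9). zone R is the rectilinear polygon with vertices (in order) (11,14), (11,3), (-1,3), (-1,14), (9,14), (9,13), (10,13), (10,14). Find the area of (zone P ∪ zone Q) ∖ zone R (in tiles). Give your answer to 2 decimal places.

8.59

|zone P ∪ zone Q| = 50.
|(zone P ∪ zone Q) ∩ zone R| = 41.4091.
|(zone P ∪ zone Q) ∖ zone R| = 50 − 41.4091 = 8.59.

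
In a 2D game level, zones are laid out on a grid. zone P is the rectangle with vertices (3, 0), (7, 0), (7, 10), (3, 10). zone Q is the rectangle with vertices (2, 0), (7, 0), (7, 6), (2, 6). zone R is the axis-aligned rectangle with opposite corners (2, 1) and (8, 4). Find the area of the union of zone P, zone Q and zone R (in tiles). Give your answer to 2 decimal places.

By inclusion–exclusion:
Individual areas: |zone P| = 40, |zone Q| = 30, |zone R| = 18.
|zone P∩zone Q|: x∈[3,7], y∈[0,6] → 4·6 = 24.
|zone P∩zone R|: x∈[3,7], y∈[1,4] → 4·3 = 12.
|zone Q∩zone R|: x∈[2,7], y∈[1,4] → 5·3 = 15.
|zone P∩zone Q∩zone R| = 12.
|zone P ∪ zone Q ∪ zone R| = 88 − 51 + 12 = 49.00.

49.00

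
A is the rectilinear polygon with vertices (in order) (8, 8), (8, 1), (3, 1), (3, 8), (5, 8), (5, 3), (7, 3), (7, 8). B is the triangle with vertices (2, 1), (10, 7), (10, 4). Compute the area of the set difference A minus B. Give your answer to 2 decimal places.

|A| = 25, |A∩B| = 4.5625.
|A ∖ B| = |A| − |A∩B| = 25 − 4.5625 = 20.44.

20.44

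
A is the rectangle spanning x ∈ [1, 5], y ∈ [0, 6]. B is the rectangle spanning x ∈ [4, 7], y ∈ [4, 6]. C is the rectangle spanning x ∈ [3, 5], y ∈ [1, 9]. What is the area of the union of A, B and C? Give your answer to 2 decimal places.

34.00

By inclusion–exclusion:
Individual areas: |A| = 24, |B| = 6, |C| = 16.
|A∩B|: x∈[4,5], y∈[4,6] → 1·2 = 2.
|A∩C|: x∈[3,5], y∈[1,6] → 2·5 = 10.
|B∩C|: x∈[4,5], y∈[4,6] → 1·2 = 2.
|A∩B∩C| = 2.
|A ∪ B ∪ C| = 46 − 14 + 2 = 34.00.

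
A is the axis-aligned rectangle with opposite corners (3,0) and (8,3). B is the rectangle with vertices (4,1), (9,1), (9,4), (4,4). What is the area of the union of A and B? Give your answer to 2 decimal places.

By inclusion–exclusion:
Individual areas: |A| = 15, |B| = 15.
|A∩B|: x∈[4,8], y∈[1,3] → 4·2 = 8.
|A ∪ B| = 30 − 8 = 22.00.

22.00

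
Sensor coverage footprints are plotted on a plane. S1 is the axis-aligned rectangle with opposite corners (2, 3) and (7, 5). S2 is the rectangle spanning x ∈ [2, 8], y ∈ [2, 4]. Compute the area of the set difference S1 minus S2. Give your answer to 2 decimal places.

|S1∩S2|: x∈[2,7], y∈[3,4] → 5·1 = 5.
|S1| = 10.
|S1 ∖ S2| = |S1| − |S1∩S2| = 10 − 5 = 5.00.

5.00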